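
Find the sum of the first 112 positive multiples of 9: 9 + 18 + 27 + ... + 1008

Factor out 9: = 9(1 + 2 + ... + 112) = 9 × n(n+1)/2
= 9 × 112×113/2
= 9 × 6328
= 56952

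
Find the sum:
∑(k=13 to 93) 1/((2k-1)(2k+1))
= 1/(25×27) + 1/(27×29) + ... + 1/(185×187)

Partial fractions: 1/((2k-1)(2k+1)) = (1/2)[1/(2k-1) - 1/(2k+1)]
The series telescopes:
= (1/2)[1/25 - 1/187]
= 81/4675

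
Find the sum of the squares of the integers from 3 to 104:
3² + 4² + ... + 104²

Use ∑_{k=1}^{n} k² = n(n+1)(2n+1)/6, then subtract the first 2 terms.
∑_{k=1}^{104} k² = 104×105×209/6 = 380380
∑_{k=1}^{2} k² = 2×3×5/6 = 5
∑_{k=3}^{104} k² = 380380 - 5 = 380375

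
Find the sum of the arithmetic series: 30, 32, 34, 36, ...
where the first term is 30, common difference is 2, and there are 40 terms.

Sₙ = n/2 × (first + last)
Last term = a + (n-1)d = 30 + (40-1)×2 = 108
S_40 = 40/2 × (30 + 108)
S_40 = 40/2 × 138 = 2760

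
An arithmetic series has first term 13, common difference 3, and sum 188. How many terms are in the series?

Using S = n/2 × [2a + (n-1)d]
188 = n/2 × [2(13) + (n-1)(3)]
188 = n/2 × [26 + 3n - 3]
376 = n × [23 + 3n]
3n² + (23)n - 376 = 0
Discriminant: Δ = (23)² - 4(3)(-376) = 529 + 4512 = 5041
√Δ = 71
n = [-(23) + √Δ] / (2·3) = (-23 + 71) / 6 = 48 / 6 = 8
(The negative root is discarded since n must be a positive integer.)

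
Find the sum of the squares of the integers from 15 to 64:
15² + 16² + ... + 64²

Use ∑_{k=1}^{n} k² = n(n+1)(2n+1)/6, then subtract the first 14 terms.
∑_{k=1}^{64} k² = 64×65×129/6 = 89440
∑_{k=1}^{14} k² = 14×15×29/6 = 1015
∑_{k=15}^{64} k² = 89440 - 1015 = 88425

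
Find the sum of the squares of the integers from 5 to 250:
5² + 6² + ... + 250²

Use ∑_{k=1}^{n} k² = n(n+1)(2n+1)/6, then subtract the first 4 terms.
∑_{k=1}^{250} k² = 250×251×501/6 = 5239625
∑_{k=1}^{4} k² = 4×5×9/6 = 30
∑_{k=5}^{250} k² = 5239625 - 30 = 5239595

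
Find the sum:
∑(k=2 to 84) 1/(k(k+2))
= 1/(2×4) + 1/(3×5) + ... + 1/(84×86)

Partial fractions: 1/(k(k+2)) = (1/2)[1/k - 1/(k+2)]
Telescoping leaves the first two and last two terms:
= (1/2)[1/2 + 1/3 - 1/85 - 1/86]
= 8881/21930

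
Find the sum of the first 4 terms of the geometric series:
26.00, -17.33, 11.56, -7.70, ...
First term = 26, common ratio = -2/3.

Sₙ = a(1 - rⁿ) / (1 - r)
S_4 = 26(1 - (-2/3)^4) / (1 - (-2/3))
S_4 = 26(1 - (16/81)) / (5/3)
S_4 = 338/27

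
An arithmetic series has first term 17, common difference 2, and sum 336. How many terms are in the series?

Using S = n/2 × [2a + (n-1)d]
336 = n/2 × [2(17) + (n-1)(2)]
336 = n/2 × [34 + 2n - 2]
672 = n × [32 + 2n]
2n² + (32)n - 672 = 0
Discriminant: Δ = (32)² - 4(2)(-672) = 1024 + 5376 = 6400
√Δ = 80
n = [-(32) + √Δ] / (2·2) = (-32 + 80) / 4 = 48 / 4 = 12
(The negative root is discarded since n must be a positive integer.)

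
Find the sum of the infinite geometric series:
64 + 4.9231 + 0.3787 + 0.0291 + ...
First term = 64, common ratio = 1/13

For |r| < 1, S = a / (1 - r)
S = 64 / (1 - (1/13))
S = 64 / (12/13)
S = 208/3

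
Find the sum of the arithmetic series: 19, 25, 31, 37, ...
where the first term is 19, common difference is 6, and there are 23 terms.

Sₙ = n/2 × (first + last)
Last term = a + (n-1)d = 19 + (23-1)×6 = 151
S_23 = 23/2 × (19 + 151)
S_23 = 23/2 × 170 = 1955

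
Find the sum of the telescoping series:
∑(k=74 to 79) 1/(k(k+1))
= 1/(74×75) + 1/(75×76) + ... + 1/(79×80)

Partial fractions: 1/(k(k+1)) = 1/k - 1/(k+1)
The series telescopes:
= (1/74 - 1/75) + (1/75 - 1/76) + ... + (1/79 - 1/80)
= 1/74 - 1/80
= 3/2960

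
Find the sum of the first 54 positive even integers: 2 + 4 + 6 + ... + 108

Sum of first n even numbers = n(n+1)
= 54×55
= 2970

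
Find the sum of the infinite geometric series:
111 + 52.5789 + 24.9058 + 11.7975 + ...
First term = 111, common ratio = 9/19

For |r| < 1, S = a / (1 - r)
S = 111 / (1 - (9/19))
S = 111 / (10/19)
S = 2109/10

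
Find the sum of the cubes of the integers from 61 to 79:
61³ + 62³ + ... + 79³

Use ∑_{k=1}^{n} k³ = [n(n+1)/2]², then subtract the first 60 terms.
∑_{k=1}^{79} k³ = [79×80/2]² = 3160² = 9985600
∑_{k=1}^{60} k³ = [60×61/2]² = 1830² = 3348900
∑_{k=61}^{79} k³ = 9985600 - 3348900 = 6636700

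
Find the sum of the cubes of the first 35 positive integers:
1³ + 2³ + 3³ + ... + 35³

Formula: ∑k³ = [n(n+1)/2]²
= [35×36/2]²
= 630²
= 396900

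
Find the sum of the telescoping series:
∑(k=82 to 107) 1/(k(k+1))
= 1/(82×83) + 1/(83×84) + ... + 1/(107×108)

Partial fractions: 1/(k(k+1)) = 1/k - 1/(k+1)
The series telescopes:
= (1/82 - 1/83) + (1/83 - 1/84) + ... + (1/107 - 1/108)
= 1/82 - 1/108
= 13/4428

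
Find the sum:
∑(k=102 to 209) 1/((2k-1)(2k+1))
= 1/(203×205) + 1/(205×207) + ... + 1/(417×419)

Partial fractions: 1/((2k-1)(2k+1)) = (1/2)[1/(2k-1) - 1/(2k+1)]
The series telescopes:
= (1/2)[1/203 - 1/419]
= 108/85057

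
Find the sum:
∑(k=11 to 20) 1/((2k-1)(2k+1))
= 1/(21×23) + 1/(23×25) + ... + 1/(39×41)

Partial fractions: 1/((2k-1)(2k+1)) = (1/2)[1/(2k-1) - 1/(2k+1)]
The series telescopes:
= (1/2)[1/21 - 1/41]
= 10/861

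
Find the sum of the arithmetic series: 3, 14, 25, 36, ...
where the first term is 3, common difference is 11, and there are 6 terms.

Sₙ = n/2 × (first + last)
Last term = a + (n-1)d = 3 + (6-1)×11 = 58
S_6 = 6/2 × (3 + 58)
S_6 = 6/2 × 61 = 183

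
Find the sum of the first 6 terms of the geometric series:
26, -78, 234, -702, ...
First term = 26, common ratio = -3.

Sₙ = a(1 - rⁿ) / (1 - r)
S_6 = 26(1 - (-3)^6) / (1 - (-3))
S_6 = 26(1 - 729) / (4)
S_6 = -4732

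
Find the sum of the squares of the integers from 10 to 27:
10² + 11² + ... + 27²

Use ∑_{k=1}^{n} k² = n(n+1)(2n+1)/6, then subtract the first 9 terms.
∑_{k=1}^{27} k² = 27×28×55/6 = 6930
∑_{k=1}^{9} k² = 9×10×19/6 = 285
∑_{k=10}^{27} k² = 6930 - 285 = 6645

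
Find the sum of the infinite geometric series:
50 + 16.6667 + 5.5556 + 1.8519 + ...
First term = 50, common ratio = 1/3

For |r| < 1, S = a / (1 - r)
S = 50 / (1 - (1/3))
S = 50 / (2/3)
S = 75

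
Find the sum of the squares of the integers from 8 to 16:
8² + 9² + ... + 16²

Use ∑_{k=1}^{n} k² = n(n+1)(2n+1)/6, then subtract the first 7 terms.
∑_{k=1}^{16} k² = 16×17×33/6 = 1496
∑_{k=1}^{7} k² = 7×8×15/6 = 140
∑_{k=8}^{16} k² = 1496 - 140 = 1356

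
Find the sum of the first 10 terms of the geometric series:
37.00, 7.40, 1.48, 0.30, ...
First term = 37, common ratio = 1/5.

Sₙ = a(1 - rⁿ) / (1 - r)
S_10 = 37(1 - (1/5)^10) / (1 - (1/5))
S_10 = 37(1 - (1/9765625)) / (4/5)
S_10 = 90332022/1953125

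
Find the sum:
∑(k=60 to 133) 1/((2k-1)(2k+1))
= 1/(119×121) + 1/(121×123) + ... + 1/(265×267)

Partial fractions: 1/((2k-1)(2k+1)) = (1/2)[1/(2k-1) - 1/(2k+1)]
The series telescopes:
= (1/2)[1/119 - 1/267]
= 74/31773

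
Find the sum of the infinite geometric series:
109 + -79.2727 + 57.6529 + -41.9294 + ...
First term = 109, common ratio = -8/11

For |r| < 1, S = a / (1 - r)
S = 109 / (1 - (-8/11))
S = 109 / (19/11)
S = 1199/19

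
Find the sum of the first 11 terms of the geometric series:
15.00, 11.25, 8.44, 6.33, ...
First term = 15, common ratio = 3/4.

Sₙ = a(1 - rⁿ) / (1 - r)
S_11 = 15(1 - (3/4)^11) / (1 - (3/4))
S_11 = 15(1 - (177147/4194304)) / (1/4)
S_11 = 60257355/1048576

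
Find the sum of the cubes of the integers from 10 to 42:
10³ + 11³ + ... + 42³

Use ∑_{k=1}^{n} k³ = [n(n+1)/2]², then subtract the first 9 terms.
∑_{k=1}^{42} k³ = [42×43/2]² = 903² = 815409
∑_{k=1}^{9} k³ = [9×10/2]² = 45² = 2025
∑_{k=10}^{42} k³ = 815409 - 2025 = 813384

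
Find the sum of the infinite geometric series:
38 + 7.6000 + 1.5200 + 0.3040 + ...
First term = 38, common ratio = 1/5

For |r| < 1, S = a / (1 - r)
S = 38 / (1 - (1/5))
S = 38 / (4/5)
S = 95/2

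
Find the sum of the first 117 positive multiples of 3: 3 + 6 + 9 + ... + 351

Factor out 3: = 3(1 + 2 + ... + 117) = 3 × n(n+1)/2
= 3 × 117×118/2
= 3 × 6903
= 20709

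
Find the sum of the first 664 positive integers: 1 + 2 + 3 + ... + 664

Formula: ∑k = n(n+1)/2
= 664×665/2
= 441560/2
= 220780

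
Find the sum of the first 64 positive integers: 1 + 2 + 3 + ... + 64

Formula: ∑k = n(n+1)/2
= 64×65/2
= 4160/2
= 2080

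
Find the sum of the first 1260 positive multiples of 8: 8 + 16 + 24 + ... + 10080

Factor out 8: = 8(1 + 2 + ... + 1260) = 8 × n(n+1)/2
= 8 × 1260×1261/2
= 8 × 794430
= 6355440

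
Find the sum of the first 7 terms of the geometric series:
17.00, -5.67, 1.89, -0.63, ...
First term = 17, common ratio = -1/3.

Sₙ = a(1 - rⁿ) / (1 - r)
S_7 = 17(1 - (-1/3)^7) / (1 - (-1/3))
S_7 = 17(1 - (-1/2187)) / (4/3)
S_7 = 9299/729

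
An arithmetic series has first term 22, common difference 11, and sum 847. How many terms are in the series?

Using S = n/2 × [2a + (n-1)d]
847 = n/2 × [2(22) + (n-1)(11)]
847 = n/2 × [44 + 11n - 11]
1694 = n × [33 + 11n]
11n² + (33)n - 1694 = 0
Discriminant: Δ = (33)² - 4(11)(-1694) = 1089 + 74536 = 75625
√Δ = 275
n = [-(33) + √Δ] / (2·11) = (-33 + 275) / 22 = 242 / 22 = 11
(The negative root is discarded since n must be a positive integer.)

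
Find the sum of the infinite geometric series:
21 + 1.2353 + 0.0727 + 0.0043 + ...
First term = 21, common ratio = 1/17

For |r| < 1, S = a / (1 - r)
S = 21 / (1 - (1/17))
S = 21 / (16/17)
S = 357/16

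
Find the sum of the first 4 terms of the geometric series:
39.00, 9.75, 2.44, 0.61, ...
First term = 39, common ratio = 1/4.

Sₙ = a(1 - rⁿ) / (1 - r)
S_4 = 39(1 - (1/4)^4) / (1 - (1/4))
S_4 = 39(1 - (1/256)) / (3/4)
S_4 = 3315/64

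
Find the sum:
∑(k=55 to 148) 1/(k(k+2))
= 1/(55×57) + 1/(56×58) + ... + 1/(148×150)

Partial fractions: 1/(k(k+2)) = (1/2)[1/k - 1/(k+2)]
Telescoping leaves the first two and last two terms:
= (1/2)[1/55 + 1/56 - 1/149 - 1/150]
= 155993/13767600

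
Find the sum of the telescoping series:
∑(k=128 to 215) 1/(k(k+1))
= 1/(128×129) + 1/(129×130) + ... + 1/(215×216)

Partial fractions: 1/(k(k+1)) = 1/k - 1/(k+1)
The series telescopes:
= (1/128 - 1/129) + (1/129 - 1/130) + ... + (1/215 - 1/216)
= 1/128 - 1/216
= 11/3456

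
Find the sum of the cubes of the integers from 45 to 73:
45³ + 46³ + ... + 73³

Use ∑_{k=1}^{n} k³ = [n(n+1)/2]², then subtract the first 44 terms.
∑_{k=1}^{73} k³ = [73×74/2]² = 2701² = 7295401
∑_{k=1}^{44} k³ = [44×45/2]² = 990² = 980100
∑_{k=45}^{73} k³ = 7295401 - 980100 = 6315301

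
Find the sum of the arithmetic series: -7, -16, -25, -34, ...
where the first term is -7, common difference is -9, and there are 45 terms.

Sₙ = n/2 × (first + last)
Last term = a + (n-1)d = -7 + (45-1)×(-9) = -403
S_45 = 45/2 × (-7 + (-403))
S_45 = 45/2 × (-410) = -9225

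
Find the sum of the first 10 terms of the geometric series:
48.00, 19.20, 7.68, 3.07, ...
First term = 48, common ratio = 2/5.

Sₙ = a(1 - rⁿ) / (1 - r)
S_10 = 48(1 - (2/5)^10) / (1 - (2/5))
S_10 = 48(1 - (1024/9765625)) / (3/5)
S_10 = 156233616/1953125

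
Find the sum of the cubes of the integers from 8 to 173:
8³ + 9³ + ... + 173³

Use ∑_{k=1}^{n} k³ = [n(n+1)/2]², then subtract the first 7 terms.
∑_{k=1}^{173} k³ = [173×174/2]² = 15051² = 226532601
∑_{k=1}^{7} k³ = [7×8/2]² = 28² = 784
∑_{k=8}^{173} k³ = 226532601 - 784 = 226531817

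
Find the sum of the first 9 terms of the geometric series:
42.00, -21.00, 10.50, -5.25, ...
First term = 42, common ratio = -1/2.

Sₙ = a(1 - rⁿ) / (1 - r)
S_9 = 42(1 - (-1/2)^9) / (1 - (-1/2))
S_9 = 42(1 - (-1/512)) / (3/2)
S_9 = 3591/128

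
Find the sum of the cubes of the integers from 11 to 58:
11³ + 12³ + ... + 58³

Use ∑_{k=1}^{n} k³ = [n(n+1)/2]², then subtract the first 10 terms.
∑_{k=1}^{58} k³ = [58×59/2]² = 1711² = 2927521
∑_{k=1}^{10} k³ = [10×11/2]² = 55² = 3025
∑_{k=11}^{58} k³ = 2927521 - 3025 = 2924496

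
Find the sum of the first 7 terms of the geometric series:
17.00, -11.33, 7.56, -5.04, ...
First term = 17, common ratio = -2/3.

Sₙ = a(1 - rⁿ) / (1 - r)
S_7 = 17(1 - (-2/3)^7) / (1 - (-2/3))
S_7 = 17(1 - (-128/2187)) / (5/3)
S_7 = 7871/729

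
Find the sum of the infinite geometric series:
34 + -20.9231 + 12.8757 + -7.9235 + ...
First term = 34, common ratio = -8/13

For |r| < 1, S = a / (1 - r)
S = 34 / (1 - (-8/13))
S = 34 / (21/13)
S = 442/21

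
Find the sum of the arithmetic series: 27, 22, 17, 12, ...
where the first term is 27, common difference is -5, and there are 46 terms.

Sₙ = n/2 × (first + last)
Last term = a + (n-1)d = 27 + (46-1)×(-5) = -198
S_46 = 46/2 × (27 + (-198))
S_46 = 46/2 × (-171) = -3933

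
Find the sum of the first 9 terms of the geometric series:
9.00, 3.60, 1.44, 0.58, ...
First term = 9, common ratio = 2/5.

Sₙ = a(1 - rⁿ) / (1 - r)
S_9 = 9(1 - (2/5)^9) / (1 - (2/5))
S_9 = 9(1 - (512/1953125)) / (3/5)
S_9 = 5857839/390625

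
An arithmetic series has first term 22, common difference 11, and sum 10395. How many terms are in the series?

Using S = n/2 × [2a + (n-1)d]
10395 = n/2 × [2(22) + (n-1)(11)]
10395 = n/2 × [44 + 11n - 11]
20790 = n × [33 + 11n]
11n² + (33)n - 20790 = 0
Discriminant: Δ = (33)² - 4(11)(-20790) = 1089 + 914760 = 915849
√Δ = 957
n = [-(33) + √Δ] / (2·11) = (-33 + 957) / 22 = 924 / 22 = 42
(The negative root is discarded since n must be a positive integer.)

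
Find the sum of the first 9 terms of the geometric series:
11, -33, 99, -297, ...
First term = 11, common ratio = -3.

Sₙ = a(1 - rⁿ) / (1 - r)
S_9 = 11(1 - (-3)^9) / (1 - (-3))
S_9 = 11(1 - (-19683)) / (4)
S_9 = 54131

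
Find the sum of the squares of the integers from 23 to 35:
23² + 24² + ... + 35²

Use ∑_{k=1}^{n} k² = n(n+1)(2n+1)/6, then subtract the first 22 terms.
∑_{k=1}^{35} k² = 35×36×71/6 = 14910
∑_{k=1}^{22} k² = 22×23×45/6 = 3795
∑_{k=23}^{35} k² = 14910 - 3795 = 11115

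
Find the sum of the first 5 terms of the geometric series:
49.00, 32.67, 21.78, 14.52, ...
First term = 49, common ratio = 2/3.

Sₙ = a(1 - rⁿ) / (1 - r)
S_5 = 49(1 - (2/3)^5) / (1 - (2/3))
S_5 = 49(1 - (32/243)) / (1/3)
S_5 = 10339/81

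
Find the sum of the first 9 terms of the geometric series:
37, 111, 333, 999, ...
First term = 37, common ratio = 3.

Sₙ = a(1 - rⁿ) / (1 - r)
S_9 = 37(1 - 3^9) / (1 - 3)
S_9 = 37(1 - 19683) / (-2)
S_9 = 364117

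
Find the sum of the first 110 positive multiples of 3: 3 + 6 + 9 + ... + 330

Factor out 3: = 3(1 + 2 + ... + 110) = 3 × n(n+1)/2
= 3 × 110×111/2
= 3 × 6105
= 18315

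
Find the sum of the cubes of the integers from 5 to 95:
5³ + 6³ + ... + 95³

Use ∑_{k=1}^{n} k³ = [n(n+1)/2]², then subtract the first 4 terms.
∑_{k=1}^{95} k³ = [95×96/2]² = 4560² = 20793600
∑_{k=1}^{4} k³ = [4×5/2]² = 10² = 100
∑_{k=5}^{95} k³ = 20793600 - 100 = 20793500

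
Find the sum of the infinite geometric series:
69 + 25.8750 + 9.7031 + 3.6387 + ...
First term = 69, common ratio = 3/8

For |r| < 1, S = a / (1 - r)
S = 69 / (1 - (3/8))
S = 69 / (5/8)
S = 552/5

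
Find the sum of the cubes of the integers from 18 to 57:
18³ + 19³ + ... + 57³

Use ∑_{k=1}^{n} k³ = [n(n+1)/2]², then subtract the first 17 terms.
∑_{k=1}^{57} k³ = [57×58/2]² = 1653² = 2732409
∑_{k=1}^{17} k³ = [17×18/2]² = 153² = 23409
∑_{k=18}^{57} k³ = 2732409 - 23409 = 2709000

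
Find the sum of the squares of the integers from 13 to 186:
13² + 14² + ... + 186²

Use ∑_{k=1}^{n} k² = n(n+1)(2n+1)/6, then subtract the first 12 terms.
∑_{k=1}^{186} k² = 186×187×373/6 = 2162281
∑_{k=1}^{12} k² = 12×13×25/6 = 650
∑_{k=13}^{186} k² = 2162281 - 650 = 2161631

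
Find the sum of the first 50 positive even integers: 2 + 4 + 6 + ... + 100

Sum of first n even numbers = n(n+1)
= 50×51
= 2550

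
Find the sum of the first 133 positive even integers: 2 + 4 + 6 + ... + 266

Sum of first n even numbers = n(n+1)
= 133×134
= 17822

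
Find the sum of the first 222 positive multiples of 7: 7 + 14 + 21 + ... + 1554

Factor out 7: = 7(1 + 2 + ... + 222) = 7 × n(n+1)/2
= 7 × 222×223/2
= 7 × 24753
= 173271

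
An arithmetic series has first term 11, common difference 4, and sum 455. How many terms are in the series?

Using S = n/2 × [2a + (n-1)d]
455 = n/2 × [2(11) + (n-1)(4)]
455 = n/2 × [22 + 4n - 4]
910 = n × [18 + 4n]
4n² + (18)n - 910 = 0
Discriminant: Δ = (18)² - 4(4)(-910) = 324 + 14560 = 14884
√Δ = 122
n = [-(18) + √Δ] / (2·4) = (-18 + 122) / 8 = 104 / 8 = 13
(The negative root is discarded since n must be a positive integer.)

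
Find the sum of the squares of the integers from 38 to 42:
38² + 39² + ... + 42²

Use ∑_{k=1}^{n} k² = n(n+1)(2n+1)/6, then subtract the first 37 terms.
∑_{k=1}^{42} k² = 42×43×85/6 = 25585
∑_{k=1}^{37} k² = 37×38×75/6 = 17575
∑_{k=38}^{42} k² = 25585 - 17575 = 8010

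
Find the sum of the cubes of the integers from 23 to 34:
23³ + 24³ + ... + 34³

Use ∑_{k=1}^{n} k³ = [n(n+1)/2]², then subtract the first 22 terms.
∑_{k=1}^{34} k³ = [34×35/2]² = 595² = 354025
∑_{k=1}^{22} k³ = [22×23/2]² = 253² = 64009
∑_{k=23}^{34} k³ = 354025 - 64009 = 290016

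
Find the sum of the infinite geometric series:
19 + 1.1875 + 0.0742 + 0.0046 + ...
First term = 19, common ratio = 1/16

For |r| < 1, S = a / (1 - r)
S = 19 / (1 - (1/16))
S = 19 / (15/16)
S = 304/15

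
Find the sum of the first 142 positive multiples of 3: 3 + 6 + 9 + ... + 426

Factor out 3: = 3(1 + 2 + ... + 142) = 3 × n(n+1)/2
= 3 × 142×143/2
= 3 × 10153
= 30459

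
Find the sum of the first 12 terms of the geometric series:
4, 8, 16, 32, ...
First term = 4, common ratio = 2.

Sₙ = a(1 - rⁿ) / (1 - r)
S_12 = 4(1 - 2^12) / (1 - 2)
S_12 = 4(1 - 4096) / (-1)
S_12 = 16380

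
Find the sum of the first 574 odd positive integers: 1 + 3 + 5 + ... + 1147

Sum of first n odd numbers = n²
= 574²
= 329476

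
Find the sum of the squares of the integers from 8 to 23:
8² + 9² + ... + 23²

Use ∑_{k=1}^{n} k² = n(n+1)(2n+1)/6, then subtract the first 7 terms.
∑_{k=1}^{23} k² = 23×24×47/6 = 4324
∑_{k=1}^{7} k² = 7×8×15/6 = 140
∑_{k=8}^{23} k² = 4324 - 140 = 4184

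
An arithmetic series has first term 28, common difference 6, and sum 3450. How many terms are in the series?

Using S = n/2 × [2a + (n-1)d]
3450 = n/2 × [2(28) + (n-1)(6)]
3450 = n/2 × [56 + 6n - 6]
6900 = n × [50 + 6n]
6n² + (50)n - 6900 = 0
Discriminant: Δ = (50)² - 4(6)(-6900) = 2500 + 165600 = 168100
√Δ = 410
n = [-(50) + √Δ] / (2·6) = (-50 + 410) / 12 = 360 / 12 = 30
(The negative root is discarded since n must be a positive integer.)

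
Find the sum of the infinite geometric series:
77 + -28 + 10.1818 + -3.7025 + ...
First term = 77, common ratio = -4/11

For |r| < 1, S = a / (1 - r)
S = 77 / (1 - (-4/11))
S = 77 / (15/11)
S = 847/15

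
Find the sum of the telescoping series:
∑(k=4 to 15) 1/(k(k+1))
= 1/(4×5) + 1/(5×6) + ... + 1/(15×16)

Partial fractions: 1/(k(k+1)) = 1/k - 1/(k+1)
The series telescopes:
= (1/4 - 1/5) + (1/5 - 1/6) + ... + (1/15 - 1/16)
= 1/4 - 1/16
= 3/16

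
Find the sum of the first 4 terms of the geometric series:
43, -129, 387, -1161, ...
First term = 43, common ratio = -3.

Sₙ = a(1 - rⁿ) / (1 - r)
S_4 = 43(1 - (-3)^4) / (1 - (-3))
S_4 = 43(1 - 81) / (4)
S_4 = -860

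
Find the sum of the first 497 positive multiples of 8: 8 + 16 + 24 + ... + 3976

Factor out 8: = 8(1 + 2 + ... + 497) = 8 × n(n+1)/2
= 8 × 497×498/2
= 8 × 123753
= 990024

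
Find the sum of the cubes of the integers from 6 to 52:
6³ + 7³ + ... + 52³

Use ∑_{k=1}^{n} k³ = [n(n+1)/2]², then subtract the first 5 terms.
∑_{k=1}^{52} k³ = [52×53/2]² = 1378² = 1898884
∑_{k=1}^{5} k³ = [5×6/2]² = 15² = 225
∑_{k=6}^{52} k³ = 1898884 - 225 = 1898659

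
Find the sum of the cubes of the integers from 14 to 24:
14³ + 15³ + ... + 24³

Use ∑_{k=1}^{n} k³ = [n(n+1)/2]², then subtract the first 13 terms.
∑_{k=1}^{24} k³ = [24×25/2]² = 300² = 90000
∑_{k=1}^{13} k³ = [13×14/2]² = 91² = 8281
∑_{k=14}^{24} k³ = 90000 - 8281 = 81719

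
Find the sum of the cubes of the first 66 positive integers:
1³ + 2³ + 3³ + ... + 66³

Formula: ∑k³ = [n(n+1)/2]²
= [66×67/2]²
= 2211²
= 4888521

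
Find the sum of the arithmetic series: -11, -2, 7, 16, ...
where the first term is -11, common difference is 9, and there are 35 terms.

Sₙ = n/2 × (first + last)
Last term = a + (n-1)d = -11 + (35-1)×9 = 295
S_35 = 35/2 × (-11 + 295)
S_35 = 35/2 × 284 = 4970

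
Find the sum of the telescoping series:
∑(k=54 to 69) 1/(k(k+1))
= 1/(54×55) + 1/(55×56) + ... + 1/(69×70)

Partial fractions: 1/(k(k+1)) = 1/k - 1/(k+1)
The series telescopes:
= (1/54 - 1/55) + (1/55 - 1/56) + ... + (1/69 - 1/70)
= 1/54 - 1/70
= 4/945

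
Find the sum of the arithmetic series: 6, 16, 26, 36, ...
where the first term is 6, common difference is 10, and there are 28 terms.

Sₙ = n/2 × (first + last)
Last term = a + (n-1)d = 6 + (28-1)×10 = 276
S_28 = 28/2 × (6 + 276)
S_28 = 28/2 × 282 = 3948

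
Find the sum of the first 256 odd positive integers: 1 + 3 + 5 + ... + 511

Sum of first n odd numbers = n²
= 256²
= 65536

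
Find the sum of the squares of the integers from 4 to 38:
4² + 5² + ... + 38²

Use ∑_{k=1}^{n} k² = n(n+1)(2n+1)/6, then subtract the first 3 terms.
∑_{k=1}^{38} k² = 38×39×77/6 = 19019
∑_{k=1}^{3} k² = 3×4×7/6 = 14
∑_{k=4}^{38} k² = 19019 - 14 = 19005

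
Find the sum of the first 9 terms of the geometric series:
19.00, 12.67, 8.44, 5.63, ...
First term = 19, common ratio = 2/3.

Sₙ = a(1 - rⁿ) / (1 - r)
S_9 = 19(1 - (2/3)^9) / (1 - (2/3))
S_9 = 19(1 - (512/19683)) / (1/3)
S_9 = 364249/6561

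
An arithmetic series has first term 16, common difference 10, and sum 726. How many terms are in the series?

Using S = n/2 × [2a + (n-1)d]
726 = n/2 × [2(16) + (n-1)(10)]
726 = n/2 × [32 + 10n - 10]
1452 = n × [22 + 10n]
10n² + (22)n - 1452 = 0
Discriminant: Δ = (22)² - 4(10)(-1452) = 484 + 58080 = 58564
√Δ = 242
n = [-(22) + √Δ] / (2·10) = (-22 + 242) / 20 = 220 / 20 = 11
(The negative root is discarded since n must be a positive integer.)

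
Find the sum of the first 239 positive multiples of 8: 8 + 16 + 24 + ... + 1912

Factor out 8: = 8(1 + 2 + ... + 239) = 8 × n(n+1)/2
= 8 × 239×240/2
= 8 × 28680
= 229440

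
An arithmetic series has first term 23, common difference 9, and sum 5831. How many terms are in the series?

Using S = n/2 × [2a + (n-1)d]
5831 = n/2 × [2(23) + (n-1)(9)]
5831 = n/2 × [46 + 9n - 9]
11662 = n × [37 + 9n]
9n² + (37)n - 11662 = 0
Discriminant: Δ = (37)² - 4(9)(-11662) = 1369 + 419832 = 421201
√Δ = 649
n = [-(37) + √Δ] / (2·9) = (-37 + 649) / 18 = 612 / 18 = 34
(The negative root is discarded since n must be a positive integer.)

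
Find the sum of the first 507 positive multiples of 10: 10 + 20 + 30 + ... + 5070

Factor out 10: = 10(1 + 2 + ... + 507) = 10 × n(n+1)/2
= 10 × 507×508/2
= 10 × 128778
= 1287780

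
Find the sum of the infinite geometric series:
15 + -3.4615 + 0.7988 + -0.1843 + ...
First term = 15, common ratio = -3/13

For |r| < 1, S = a / (1 - r)
S = 15 / (1 - (-3/13))
S = 15 / (16/13)
S = 195/16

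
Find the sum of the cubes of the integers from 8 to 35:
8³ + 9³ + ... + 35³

Use ∑_{k=1}^{n} k³ = [n(n+1)/2]², then subtract the first 7 terms.
∑_{k=1}^{35} k³ = [35×36/2]² = 630² = 396900
∑_{k=1}^{7} k³ = [7×8/2]² = 28² = 784
∑_{k=8}^{35} k³ = 396900 - 784 = 396116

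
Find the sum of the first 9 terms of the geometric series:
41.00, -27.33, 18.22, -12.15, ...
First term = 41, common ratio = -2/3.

Sₙ = a(1 - rⁿ) / (1 - r)
S_9 = 41(1 - (-2/3)^9) / (1 - (-2/3))
S_9 = 41(1 - (-512/19683)) / (5/3)
S_9 = 165599/6561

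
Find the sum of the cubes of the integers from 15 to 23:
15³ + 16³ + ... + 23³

Use ∑_{k=1}^{n} k³ = [n(n+1)/2]², then subtract the first 14 terms.
∑_{k=1}^{23} k³ = [23×24/2]² = 276² = 76176
∑_{k=1}^{14} k³ = [14×15/2]² = 105² = 11025
∑_{k=15}^{23} k³ = 76176 - 11025 = 65151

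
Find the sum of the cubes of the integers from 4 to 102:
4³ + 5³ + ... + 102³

Use ∑_{k=1}^{n} k³ = [n(n+1)/2]², then subtract the first 3 terms.
∑_{k=1}^{102} k³ = [102×103/2]² = 5253² = 27594009
∑_{k=1}^{3} k³ = [3×4/2]² = 6² = 36
∑_{k=4}^{102} k³ = 27594009 - 36 = 27593973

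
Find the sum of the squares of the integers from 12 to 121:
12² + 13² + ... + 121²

Use ∑_{k=1}^{n} k² = n(n+1)(2n+1)/6, then subtract the first 11 terms.
∑_{k=1}^{121} k² = 121×122×243/6 = 597861
∑_{k=1}^{11} k² = 11×12×23/6 = 506
∑_{k=12}^{121} k² = 597861 - 506 = 597355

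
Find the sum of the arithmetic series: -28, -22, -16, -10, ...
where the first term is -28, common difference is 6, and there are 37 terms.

Sₙ = n/2 × (first + last)
Last term = a + (n-1)d = -28 + (37-1)×6 = 188
S_37 = 37/2 × (-28 + 188)
S_37 = 37/2 × 160 = 2960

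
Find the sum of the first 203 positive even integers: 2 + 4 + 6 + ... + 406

Sum of first n even numbers = n(n+1)
= 203×204
= 41412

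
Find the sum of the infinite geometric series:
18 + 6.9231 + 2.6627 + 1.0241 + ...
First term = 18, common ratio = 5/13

For |r| < 1, S = a / (1 - r)
S = 18 / (1 - (5/13))
S = 18 / (8/13)
S = 117/4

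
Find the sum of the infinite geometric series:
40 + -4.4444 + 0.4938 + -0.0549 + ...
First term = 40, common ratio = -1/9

For |r| < 1, S = a / (1 - r)
S = 40 / (1 - (-1/9))
S = 40 / (10/9)
S = 36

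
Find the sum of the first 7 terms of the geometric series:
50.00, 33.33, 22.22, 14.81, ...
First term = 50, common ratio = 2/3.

Sₙ = a(1 - rⁿ) / (1 - r)
S_7 = 50(1 - (2/3)^7) / (1 - (2/3))
S_7 = 50(1 - (128/2187)) / (1/3)
S_7 = 102950/729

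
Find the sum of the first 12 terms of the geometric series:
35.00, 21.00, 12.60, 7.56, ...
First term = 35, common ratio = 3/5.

Sₙ = a(1 - rⁿ) / (1 - r)
S_12 = 35(1 - (3/5)^12) / (1 - (3/5))
S_12 = 35(1 - (531441/244140625)) / (2/5)
S_12 = 852632144/9765625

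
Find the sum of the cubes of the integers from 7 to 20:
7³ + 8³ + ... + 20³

Use ∑_{k=1}^{n} k³ = [n(n+1)/2]², then subtract the first 6 terms.
∑_{k=1}^{20} k³ = [20×21/2]² = 210² = 44100
∑_{k=1}^{6} k³ = [6×7/2]² = 21² = 441
∑_{k=7}^{20} k³ = 44100 - 441 = 43659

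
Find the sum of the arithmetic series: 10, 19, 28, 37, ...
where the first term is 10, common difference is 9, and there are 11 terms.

Sₙ = n/2 × (first + last)
Last term = a + (n-1)d = 10 + (11-1)×9 = 100
S_11 = 11/2 × (10 + 100)
S_11 = 11/2 × 110 = 605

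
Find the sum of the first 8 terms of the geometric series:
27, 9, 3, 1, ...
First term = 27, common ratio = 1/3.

Sₙ = a(1 - rⁿ) / (1 - r)
S_8 = 27(1 - (1/3)^8) / (1 - (1/3))
S_8 = 27(1 - (1/6561)) / (2/3)
S_8 = 3280/81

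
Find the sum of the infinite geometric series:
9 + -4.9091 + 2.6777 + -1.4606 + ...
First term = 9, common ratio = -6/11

For |r| < 1, S = a / (1 - r)
S = 9 / (1 - (-6/11))
S = 9 / (17/11)
S = 99/17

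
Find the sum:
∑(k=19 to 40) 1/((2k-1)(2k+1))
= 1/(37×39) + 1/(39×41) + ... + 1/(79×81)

Partial fractions: 1/((2k-1)(2k+1)) = (1/2)[1/(2k-1) - 1/(2k+1)]
The series telescopes:
= (1/2)[1/37 - 1/81]
= 22/2997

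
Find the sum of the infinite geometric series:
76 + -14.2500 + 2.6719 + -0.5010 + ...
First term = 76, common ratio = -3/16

For |r| < 1, S = a / (1 - r)
S = 76 / (1 - (-3/16))
S = 76 / (19/16)
S = 64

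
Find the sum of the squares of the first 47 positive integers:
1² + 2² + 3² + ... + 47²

Formula: ∑k² = n(n+1)(2n+1)/6
= 47×48×95/6
= 214320/6
= 35720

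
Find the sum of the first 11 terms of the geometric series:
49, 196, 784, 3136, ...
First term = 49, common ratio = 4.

Sₙ = a(1 - rⁿ) / (1 - r)
S_11 = 49(1 - 4^11) / (1 - 4)
S_11 = 49(1 - 4194304) / (-3)
S_11 = 68506949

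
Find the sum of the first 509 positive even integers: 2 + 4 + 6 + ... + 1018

Sum of first n even numbers = n(n+1)
= 509×510
= 259590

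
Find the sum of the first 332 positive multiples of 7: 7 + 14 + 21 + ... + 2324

Factor out 7: = 7(1 + 2 + ... + 332) = 7 × n(n+1)/2
= 7 × 332×333/2
= 7 × 55278
= 386946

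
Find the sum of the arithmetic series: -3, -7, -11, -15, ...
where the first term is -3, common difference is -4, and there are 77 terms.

Sₙ = n/2 × (first + last)
Last term = a + (n-1)d = -3 + (77-1)×(-4) = -307
S_77 = 77/2 × (-3 + (-307))
S_77 = 77/2 × (-310) = -11935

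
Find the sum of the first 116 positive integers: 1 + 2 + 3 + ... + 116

Formula: ∑k = n(n+1)/2
= 116×117/2
= 13572/2
= 6786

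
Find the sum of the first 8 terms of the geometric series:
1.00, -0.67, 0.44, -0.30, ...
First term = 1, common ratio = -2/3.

Sₙ = a(1 - rⁿ) / (1 - r)
S_8 = 1(1 - (-2/3)^8) / (1 - (-2/3))
S_8 = 1(1 - (256/6561)) / (5/3)
S_8 = 1261/2187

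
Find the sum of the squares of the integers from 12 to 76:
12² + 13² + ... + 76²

Use ∑_{k=1}^{n} k² = n(n+1)(2n+1)/6, then subtract the first 11 terms.
∑_{k=1}^{76} k² = 76×77×153/6 = 149226
∑_{k=1}^{11} k² = 11×12×23/6 = 506
∑_{k=12}^{76} k² = 149226 - 506 = 148720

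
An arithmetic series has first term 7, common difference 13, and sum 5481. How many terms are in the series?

Using S = n/2 × [2a + (n-1)d]
5481 = n/2 × [2(7) + (n-1)(13)]
5481 = n/2 × [14 + 13n - 13]
10962 = n × [1 + 13n]
13n² + (1)n - 10962 = 0
Discriminant: Δ = (1)² - 4(13)(-10962) = 1 + 570024 = 570025
√Δ = 755
n = [-(1) + √Δ] / (2·13) = (-1 + 755) / 26 = 754 / 26 = 29
(The negative root is discarded since n must be a positive integer.)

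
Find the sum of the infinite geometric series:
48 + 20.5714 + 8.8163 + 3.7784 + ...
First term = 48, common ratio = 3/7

For |r| < 1, S = a / (1 - r)
S = 48 / (1 - (3/7))
S = 48 / (4/7)
S = 84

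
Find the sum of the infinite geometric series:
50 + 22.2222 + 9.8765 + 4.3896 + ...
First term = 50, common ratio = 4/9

For |r| < 1, S = a / (1 - r)
S = 50 / (1 - (4/9))
S = 50 / (5/9)
S = 90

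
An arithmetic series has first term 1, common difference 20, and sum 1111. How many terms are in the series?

Using S = n/2 × [2a + (n-1)d]
1111 = n/2 × [2(1) + (n-1)(20)]
1111 = n/2 × [2 + 20n - 20]
2222 = n × [-18 + 20n]
20n² + (-18)n - 2222 = 0
Discriminant: Δ = (-18)² - 4(20)(-2222) = 324 + 177760 = 178084
√Δ = 422
n = [-(-18) + √Δ] / (2·20) = (18 + 422) / 40 = 440 / 40 = 11
(The negative root is discarded since n must be a positive integer.)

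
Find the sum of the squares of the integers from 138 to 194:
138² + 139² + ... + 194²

Use ∑_{k=1}^{n} k² = n(n+1)(2n+1)/6, then subtract the first 137 terms.
∑_{k=1}^{194} k² = 194×195×389/6 = 2452645
∑_{k=1}^{137} k² = 137×138×275/6 = 866525
∑_{k=138}^{194} k² = 2452645 - 866525 = 1586120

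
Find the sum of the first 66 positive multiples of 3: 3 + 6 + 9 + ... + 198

Factor out 3: = 3(1 + 2 + ... + 66) = 3 × n(n+1)/2
= 3 × 66×67/2
= 3 × 2211
= 6633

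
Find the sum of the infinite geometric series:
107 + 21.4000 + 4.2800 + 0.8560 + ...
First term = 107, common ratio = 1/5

For |r| < 1, S = a / (1 - r)
S = 107 / (1 - (1/5))
S = 107 / (4/5)
S = 535/4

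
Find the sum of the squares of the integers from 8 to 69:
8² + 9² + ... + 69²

Use ∑_{k=1}^{n} k² = n(n+1)(2n+1)/6, then subtract the first 7 terms.
∑_{k=1}^{69} k² = 69×70×139/6 = 111895
∑_{k=1}^{7} k² = 7×8×15/6 = 140
∑_{k=8}^{69} k² = 111895 - 140 = 111755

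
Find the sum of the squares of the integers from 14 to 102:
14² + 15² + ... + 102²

Use ∑_{k=1}^{n} k² = n(n+1)(2n+1)/6, then subtract the first 13 terms.
∑_{k=1}^{102} k² = 102×103×205/6 = 358955
∑_{k=1}^{13} k² = 13×14×27/6 = 819
∑_{k=14}^{102} k² = 358955 - 819 = 358136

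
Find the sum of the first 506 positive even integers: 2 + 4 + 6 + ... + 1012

Sum of first n even numbers = n(n+1)
= 506×507
= 256542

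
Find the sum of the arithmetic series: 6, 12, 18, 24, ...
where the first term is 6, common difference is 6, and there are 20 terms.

Sₙ = n/2 × (first + last)
Last term = a + (n-1)d = 6 + (20-1)×6 = 120
S_20 = 20/2 × (6 + 120)
S_20 = 20/2 × 126 = 1260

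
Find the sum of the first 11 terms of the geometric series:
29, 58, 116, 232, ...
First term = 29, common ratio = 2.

Sₙ = a(1 - rⁿ) / (1 - r)
S_11 = 29(1 - 2^11) / (1 - 2)
S_11 = 29(1 - 2048) / (-1)
S_11 = 59363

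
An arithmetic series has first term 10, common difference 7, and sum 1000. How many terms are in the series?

Using S = n/2 × [2a + (n-1)d]
1000 = n/2 × [2(10) + (n-1)(7)]
1000 = n/2 × [20 + 7n - 7]
2000 = n × [13 + 7n]
7n² + (13)n - 2000 = 0
Discriminant: Δ = (13)² - 4(7)(-2000) = 169 + 56000 = 56169
√Δ = 237
n = [-(13) + √Δ] / (2·7) = (-13 + 237) / 14 = 224 / 14 = 16
(The negative root is discarded since n must be a positive integer.)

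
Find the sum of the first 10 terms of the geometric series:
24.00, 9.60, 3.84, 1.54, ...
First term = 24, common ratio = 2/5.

Sₙ = a(1 - rⁿ) / (1 - r)
S_10 = 24(1 - (2/5)^10) / (1 - (2/5))
S_10 = 24(1 - (1024/9765625)) / (3/5)
S_10 = 78116808/1953125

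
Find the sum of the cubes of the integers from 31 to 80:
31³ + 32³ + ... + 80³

Use ∑_{k=1}^{n} k³ = [n(n+1)/2]², then subtract the first 30 terms.
∑_{k=1}^{80} k³ = [80×81/2]² = 3240² = 10497600
∑_{k=1}^{30} k³ = [30×31/2]² = 465² = 216225
∑_{k=31}^{80} k³ = 10497600 - 216225 = 10281375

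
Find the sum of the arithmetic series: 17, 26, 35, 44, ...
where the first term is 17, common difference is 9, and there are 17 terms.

Sₙ = n/2 × (first + last)
Last term = a + (n-1)d = 17 + (17-1)×9 = 161
S_17 = 17/2 × (17 + 161)
S_17 = 17/2 × 178 = 1513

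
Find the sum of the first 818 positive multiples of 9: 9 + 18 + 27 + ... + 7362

Factor out 9: = 9(1 + 2 + ... + 818) = 9 × n(n+1)/2
= 9 × 818×819/2
= 9 × 334971
= 3014739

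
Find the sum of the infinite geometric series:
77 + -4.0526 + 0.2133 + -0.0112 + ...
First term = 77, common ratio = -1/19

For |r| < 1, S = a / (1 - r)
S = 77 / (1 - (-1/19))
S = 77 / (20/19)
S = 1463/20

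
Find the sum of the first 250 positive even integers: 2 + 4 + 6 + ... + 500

Sum of first n even numbers = n(n+1)
= 250×251
= 62750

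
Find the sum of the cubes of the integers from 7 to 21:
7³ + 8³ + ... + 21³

Use ∑_{k=1}^{n} k³ = [n(n+1)/2]², then subtract the first 6 terms.
∑_{k=1}^{21} k³ = [21×22/2]² = 231² = 53361
∑_{k=1}^{6} k³ = [6×7/2]² = 21² = 441
∑_{k=7}^{21} k³ = 53361 - 441 = 52920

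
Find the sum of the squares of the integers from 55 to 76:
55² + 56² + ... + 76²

Use ∑_{k=1}^{n} k² = n(n+1)(2n+1)/6, then subtract the first 54 terms.
∑_{k=1}^{76} k² = 76×77×153/6 = 149226
∑_{k=1}^{54} k² = 54×55×109/6 = 53955
∑_{k=55}^{76} k² = 149226 - 53955 = 95271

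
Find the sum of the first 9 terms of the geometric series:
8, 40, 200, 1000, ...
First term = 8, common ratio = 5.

Sₙ = a(1 - rⁿ) / (1 - r)
S_9 = 8(1 - 5^9) / (1 - 5)
S_9 = 8(1 - 1953125) / (-4)
S_9 = 3906248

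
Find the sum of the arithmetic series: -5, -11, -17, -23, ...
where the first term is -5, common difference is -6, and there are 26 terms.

Sₙ = n/2 × (first + last)
Last term = a + (n-1)d = -5 + (26-1)×(-6) = -155
S_26 = 26/2 × (-5 + (-155))
S_26 = 26/2 × (-160) = -2080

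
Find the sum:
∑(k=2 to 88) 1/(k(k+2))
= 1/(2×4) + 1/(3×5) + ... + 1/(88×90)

Partial fractions: 1/(k(k+2)) = (1/2)[1/k - 1/(k+2)]
Telescoping leaves the first two and last two terms:
= (1/2)[1/2 + 1/3 - 1/89 - 1/90]
= 1624/4005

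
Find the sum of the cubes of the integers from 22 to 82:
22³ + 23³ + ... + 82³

Use ∑_{k=1}^{n} k³ = [n(n+1)/2]², then subtract the first 21 terms.
∑_{k=1}^{82} k³ = [82×83/2]² = 3403² = 11580409
∑_{k=1}^{21} k³ = [21×22/2]² = 231² = 53361
∑_{k=22}^{82} k³ = 11580409 - 53361 = 11527048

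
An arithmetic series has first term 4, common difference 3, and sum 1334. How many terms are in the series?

Using S = n/2 × [2a + (n-1)d]
1334 = n/2 × [2(4) + (n-1)(3)]
1334 = n/2 × [8 + 3n - 3]
2668 = n × [5 + 3n]
3n² + (5)n - 2668 = 0
Discriminant: Δ = (5)² - 4(3)(-2668) = 25 + 32016 = 32041
√Δ = 179
n = [-(5) + √Δ] / (2·3) = (-5 + 179) / 6 = 174 / 6 = 29
(The negative root is discarded since n must be a positive integer.)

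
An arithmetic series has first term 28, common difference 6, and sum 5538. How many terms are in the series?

Using S = n/2 × [2a + (n-1)d]
5538 = n/2 × [2(28) + (n-1)(6)]
5538 = n/2 × [56 + 6n - 6]
11076 = n × [50 + 6n]
6n² + (50)n - 11076 = 0
Discriminant: Δ = (50)² - 4(6)(-11076) = 2500 + 265824 = 268324
√Δ = 518
n = [-(50) + √Δ] / (2·6) = (-50 + 518) / 12 = 468 / 12 = 39
(The negative root is discarded since n must be a positive integer.)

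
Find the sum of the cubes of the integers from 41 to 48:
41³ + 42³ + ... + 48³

Use ∑_{k=1}^{n} k³ = [n(n+1)/2]², then subtract the first 40 terms.
∑_{k=1}^{48} k³ = [48×49/2]² = 1176² = 1382976
∑_{k=1}^{40} k³ = [40×41/2]² = 820² = 672400
∑_{k=41}^{48} k³ = 1382976 - 672400 = 710576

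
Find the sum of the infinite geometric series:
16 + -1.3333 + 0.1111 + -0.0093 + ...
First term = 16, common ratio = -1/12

For |r| < 1, S = a / (1 - r)
S = 16 / (1 - (-1/12))
S = 16 / (13/12)
S = 192/13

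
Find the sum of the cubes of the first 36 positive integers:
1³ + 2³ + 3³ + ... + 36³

Formula: ∑k³ = [n(n+1)/2]²
= [36×37/2]²
= 666²
= 443556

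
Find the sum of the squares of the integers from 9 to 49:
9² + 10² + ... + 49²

Use ∑_{k=1}^{n} k² = n(n+1)(2n+1)/6, then subtract the first 8 terms.
∑_{k=1}^{49} k² = 49×50×99/6 = 40425
∑_{k=1}^{8} k² = 8×9×17/6 = 204
∑_{k=9}^{49} k² = 40425 - 204 = 40221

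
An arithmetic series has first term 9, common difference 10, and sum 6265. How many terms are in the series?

Using S = n/2 × [2a + (n-1)d]
6265 = n/2 × [2(9) + (n-1)(10)]
6265 = n/2 × [18 + 10n - 10]
12530 = n × [8 + 10n]
10n² + (8)n - 12530 = 0
Discriminant: Δ = (8)² - 4(10)(-12530) = 64 + 501200 = 501264
√Δ = 708
n = [-(8) + √Δ] / (2·10) = (-8 + 708) / 20 = 700 / 20 = 35
(The negative root is discarded since n must be a positive integer.)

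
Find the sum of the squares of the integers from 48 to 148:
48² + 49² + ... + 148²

Use ∑_{k=1}^{n} k² = n(n+1)(2n+1)/6, then subtract the first 47 terms.
∑_{k=1}^{148} k² = 148×149×297/6 = 1091574
∑_{k=1}^{47} k² = 47×48×95/6 = 35720
∑_{k=48}^{148} k² = 1091574 - 35720 = 1055854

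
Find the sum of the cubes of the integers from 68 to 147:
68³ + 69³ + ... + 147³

Use ∑_{k=1}^{n} k³ = [n(n+1)/2]², then subtract the first 67 terms.
∑_{k=1}^{147} k³ = [147×148/2]² = 10878² = 118330884
∑_{k=1}^{67} k³ = [67×68/2]² = 2278² = 5189284
∑_{k=68}^{147} k³ = 118330884 - 5189284 = 113141600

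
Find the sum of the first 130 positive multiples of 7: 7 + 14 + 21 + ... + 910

Factor out 7: = 7(1 + 2 + ... + 130) = 7 × n(n+1)/2
= 7 × 130×131/2
= 7 × 8515
= 59605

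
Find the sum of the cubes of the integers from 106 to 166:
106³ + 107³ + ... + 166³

Use ∑_{k=1}^{n} k³ = [n(n+1)/2]², then subtract the first 105 terms.
∑_{k=1}^{166} k³ = [166×167/2]² = 13861² = 192127321
∑_{k=1}^{105} k³ = [105×106/2]² = 5565² = 30969225
∑_{k=106}^{166} k³ = 192127321 - 30969225 = 161158096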